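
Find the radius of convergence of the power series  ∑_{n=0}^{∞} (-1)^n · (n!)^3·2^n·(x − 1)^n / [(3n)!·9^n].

The ratio of consecutive coefficients is (n+1)³/[(3n+1)·(3n+2)·(3n+3)] · 2/9 → 2/243.
Hence the series converges for |x − 1| < 1/(2/243) = 243/2, so the radius of convergence is 243/2.

R = 243/2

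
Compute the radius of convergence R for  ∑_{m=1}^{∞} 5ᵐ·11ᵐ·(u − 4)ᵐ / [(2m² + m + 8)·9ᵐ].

Apply the ratio test: |a_{m+1}| / |a_m| = [(2m² + m + 8)/(2(m+1)² + (m+1) + 8)] · 5·11/9, which tends to 55/9 as m → ∞.
Thus R = 1/(55/9) = 9/55.

R = 9/55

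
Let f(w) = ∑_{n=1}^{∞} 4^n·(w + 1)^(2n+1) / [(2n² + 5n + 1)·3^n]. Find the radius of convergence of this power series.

R = √3/2

By the ratio test, |a_{n+1}/a_n| = [(2n² + 5n + 1)/(2(n+1)² + 5(n+1) + 1)] · 4/3 → 4/3.
Writing y = (w + 1)², the series in y has radius 3/4, so |w + 1| < √(3/4) and R = √3/2.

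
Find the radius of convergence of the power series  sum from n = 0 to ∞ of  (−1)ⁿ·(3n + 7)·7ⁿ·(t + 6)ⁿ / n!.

R = ∞

By the ratio test, |a_{n+1}/a_n| = (3(n+1) + 7)/(3n + 7) · 7 · 1/(n+1) → 0.
The limit is 0, so the series converges for all t; R = ∞.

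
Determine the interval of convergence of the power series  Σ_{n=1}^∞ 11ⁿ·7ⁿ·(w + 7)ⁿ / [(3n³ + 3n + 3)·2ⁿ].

By the ratio test, |a_{n+1}/a_n| = [(3n³ + 3n + 3)/(3(n+1)³ + 3(n+1) + 3)] · 11·7/2 → 77/2.
Convergence for |w + 7| · 77/2 < 1, i.e. |w + 7| < 2/77. So R = 2/77.
Endpoint w = -537/77: the terms are on the order of 1/n³, so the series converges absolutely by comparison with the p-series (p = 3 > 1).
At w = -541/77: the series is dominated by a constant times Σ 1/n³, which converges (p = 3 > 1).

[-541/77, -537/77]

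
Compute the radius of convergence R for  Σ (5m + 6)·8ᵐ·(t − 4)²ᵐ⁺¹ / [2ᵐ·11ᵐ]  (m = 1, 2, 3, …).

R = √11/2

Ratio test: |a_{m+1}/a_m| = [(5(m+1) + 6)/(5m + 6)] · 8/(2·11) → 4/11 as m → ∞.
Successive powers of (t − 4) differ by 2, so the series converges when |t − 4|² · 4/11 < 1, i.e. |t − 4| < √(11/4). So R = √11/2.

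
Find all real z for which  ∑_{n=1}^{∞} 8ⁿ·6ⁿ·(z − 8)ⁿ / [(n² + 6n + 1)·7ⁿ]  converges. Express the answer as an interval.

By the ratio test, |a_{n+1}/a_n| = [(n² + 6n + 1)/((n+1)² + 6(n+1) + 1)] · 8·6/7 → 48/7.
Convergence for |z − 8| · 48/7 < 1, i.e. |z − 8| < 7/48. So R = 7/48.
When z = 391/48, the terms are on the order of 1/n², so the series converges absolutely by comparison with the p-series (p = 2 > 1).
Check z = 377/48: the terms are on the order of 1/n², so the series converges absolutely by comparison with the p-series (p = 2 > 1).

[377/48, 391/48]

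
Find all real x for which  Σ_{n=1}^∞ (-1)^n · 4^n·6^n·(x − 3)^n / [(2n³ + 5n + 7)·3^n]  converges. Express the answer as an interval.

[23/8, 25/8]

Apply the ratio test: |a_{n+1}| / |a_n| = [(2n³ + 5n + 7)/(2(n+1)³ + 5(n+1) + 7)] · 4·6/3, which tends to 8 as n → ∞.
Hence the series converges for |x − 3| < 1/(8) = 1/8, so the radius of convergence is 1/8.
Check x = 25/8: the series is dominated by a constant times Σ 1/n³, which converges (p = 3 > 1).
Check x = 23/8: the terms are on the order of 1/n³, so the series converges absolutely by comparison with the p-series (p = 3 > 1).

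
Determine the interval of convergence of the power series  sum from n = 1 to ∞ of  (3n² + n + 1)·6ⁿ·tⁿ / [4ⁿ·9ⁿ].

(-6, 6)

Apply the ratio test: |a_{n+1}| / |a_n| = [(3(n+1)² + (n+1) + 1)/(3n² + n + 1)] · 6/(4·9), which tends to 1/6 as n → ∞.
Thus R = 1/(1/6) = 6.
Endpoint t = 6: the terms have absolute value of order n², which does not tend to 0, so the series diverges by the divergence test.
Endpoint t = -6: the terms have absolute value of order n², which does not tend to 0, so the series diverges by the divergence test.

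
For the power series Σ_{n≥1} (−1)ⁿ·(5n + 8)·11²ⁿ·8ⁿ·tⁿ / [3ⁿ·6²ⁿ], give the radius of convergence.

R = 27/242

Apply the ratio test: |a_{n+1}| / |a_n| = [(5(n+1) + 8)/(5n + 8)] · 121·8/(3·36), which tends to 242/27 as n → ∞.
Thus R = 1/(242/27) = 27/242.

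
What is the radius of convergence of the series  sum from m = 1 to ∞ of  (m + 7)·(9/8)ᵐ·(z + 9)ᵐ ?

R = 8/9

By the ratio test, |a_{m+1}/a_m| = [((m+1) + 7)/(m + 7)] · 9/8 → 9/8.
The series converges when 9/8 · |z + 9| < 1, giving R = 8/9.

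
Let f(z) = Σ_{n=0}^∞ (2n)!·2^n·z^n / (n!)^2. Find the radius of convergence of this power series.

R = 1/8

The ratio of consecutive coefficients is (2n+1)·(2n+2)/(n+1)² · 2 → 8.
The series converges when 8 · |z| < 1, giving R = 1/8.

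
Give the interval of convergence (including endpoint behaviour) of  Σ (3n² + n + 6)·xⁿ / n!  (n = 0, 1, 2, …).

Ratio test: |a_{n+1}/a_n| = (3(n+1)² + (n+1) + 6)/(3n² + n + 6) · 1/(n+1) → 0 as n → ∞.
The ratio tends to 0 regardless of x, hence R = ∞.

(−∞, ∞)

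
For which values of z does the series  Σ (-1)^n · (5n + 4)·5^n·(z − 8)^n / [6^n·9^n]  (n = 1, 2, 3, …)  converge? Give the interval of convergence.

(-14/5, 94/5)

Apply the ratio test: |a_{n+1}| / |a_n| = [(5(n+1) + 4)/(5n + 4)] · 5/(6·9), which tends to 5/54 as n → ∞.
The series converges when 5/54 · |z − 8| < 1, giving R = 54/5.
When z = 94/5, the n-th term does not approach 0; divergence by the term test.
Endpoint z = -14/5: the terms have absolute value of order n, which does not tend to 0, so the series diverges by the divergence test.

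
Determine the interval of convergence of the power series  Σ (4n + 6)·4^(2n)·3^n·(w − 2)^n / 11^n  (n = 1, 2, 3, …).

The ratio of consecutive coefficients is [(4(n+1) + 6)/(4n + 6)] · 16·3/11 → 48/11.
Hence the series converges for |w − 2| < 1/(48/11) = 11/48, so the radius of convergence is 11/48.
Endpoint w = 107/48: the n-th term does not approach 0; divergence by the term test.
When w = 85/48, the n-th term does not approach 0; divergence by the term test.

(85/48, 107/48)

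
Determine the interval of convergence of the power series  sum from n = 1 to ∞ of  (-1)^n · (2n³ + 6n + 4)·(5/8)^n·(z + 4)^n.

(-28/5, -12/5)

The ratio of consecutive coefficients is [(2(n+1)³ + 6(n+1) + 4)/(2n³ + 6n + 4)] · 5/8 → 5/8.
Convergence for |z + 4| · 5/8 < 1, i.e. |z + 4| < 8/5. So R = 8/5.
At z = -12/5: the n-th term does not approach 0; divergence by the term test.
When z = -28/5, the terms have absolute value of order n³, which does not tend to 0, so the series diverges by the divergence test.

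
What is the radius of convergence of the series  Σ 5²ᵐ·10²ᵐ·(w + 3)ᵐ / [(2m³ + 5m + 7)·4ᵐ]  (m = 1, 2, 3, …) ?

By the ratio test, |a_{m+1}/a_m| = [(2m³ + 5m + 7)/(2(m+1)³ + 5(m+1) + 7)] · 25·100/4 → 625.
Convergence for |w + 3| · 625 < 1, i.e. |w + 3| < 1/625. So R = 1/625.

R = 1/625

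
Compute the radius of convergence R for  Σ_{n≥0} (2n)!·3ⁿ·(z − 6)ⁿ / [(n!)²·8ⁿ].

Ratio test: |a_{n+1}/a_n| = (2n+1)·(2n+2)/(n+1)² · 3/8 → 3/2 as n → ∞.
Convergence for |z − 6| · 3/2 < 1, i.e. |z − 6| < 2/3. So R = 2/3.

R = 2/3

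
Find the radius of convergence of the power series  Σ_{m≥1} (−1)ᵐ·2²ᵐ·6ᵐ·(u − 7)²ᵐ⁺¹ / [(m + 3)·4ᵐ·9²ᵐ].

By the ratio test, |a_{m+1}/a_m| = [(m + 3)/((m+1) + 3)] · 4·6/(4·81) → 2/27.
Since the exponent of (u − 7) increases by 2 each term, convergence requires |u − 7|² < 27/2, hence R = 3√6/2.

R = 3√6/2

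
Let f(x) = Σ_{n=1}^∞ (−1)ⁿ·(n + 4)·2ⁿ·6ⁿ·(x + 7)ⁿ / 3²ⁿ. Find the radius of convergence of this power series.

R = 3/4

Ratio test: |a_{n+1}/a_n| = [((n+1) + 4)/(n + 4)] · 2·6/9 → 4/3 as n → ∞.
Convergence for |x + 7| · 4/3 < 1, i.e. |x + 7| < 3/4. So R = 3/4.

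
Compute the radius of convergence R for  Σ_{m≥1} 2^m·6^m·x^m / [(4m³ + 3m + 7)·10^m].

By the ratio test, |a_{m+1}/a_m| = [(4m³ + 3m + 7)/(4(m+1)³ + 3(m+1) + 7)] · 2·6/10 → 6/5.
Hence the series converges for |x| < 1/(6/5) = 5/6, so the radius of convergence is 5/6.

R = 5/6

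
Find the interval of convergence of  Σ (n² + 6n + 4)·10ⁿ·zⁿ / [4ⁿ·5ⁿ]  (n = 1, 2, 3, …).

(-2, 2)

By the ratio test, |a_{n+1}/a_n| = [((n+1)² + 6(n+1) + 4)/(n² + 6n + 4)] · 10/(4·5) → 1/2.
Convergence for |z| · 1/2 < 1, i.e. |z| < 2. So R = 2.
At z = 2: the n-th term does not approach 0; divergence by the term test.
Check z = -2: the terms do not tend to 0, so the series diverges.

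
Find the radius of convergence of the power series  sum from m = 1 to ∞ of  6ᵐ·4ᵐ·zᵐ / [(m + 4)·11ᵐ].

R = 11/24

By the ratio test, |a_{m+1}/a_m| = [(m + 4)/((m+1) + 4)] · 6·4/11 → 24/11.
Convergence for |z| · 24/11 < 1, i.e. |z| < 11/24. So R = 11/24.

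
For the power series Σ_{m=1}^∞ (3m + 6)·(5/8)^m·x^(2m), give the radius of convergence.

Ratio test: |a_{m+1}/a_m| = [(3(m+1) + 6)/(3m + 6)] · 5/8 → 5/8 as m → ∞.
Since the exponent of x increases by 2 each term, convergence requires |x|² < 8/5, hence R = 2√10/5.

R = 2√10/5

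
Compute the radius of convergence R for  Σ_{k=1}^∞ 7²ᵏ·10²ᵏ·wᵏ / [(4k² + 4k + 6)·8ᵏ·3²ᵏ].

By the ratio test, |a_{k+1}/a_k| = [(4k² + 4k + 6)/(4(k+1)² + 4(k+1) + 6)] · 49·100/(8·9) → 1225/18.
Hence the series converges for |w| < 1/(1225/18) = 18/1225, so the radius of convergence is 18/1225.

R = 18/1225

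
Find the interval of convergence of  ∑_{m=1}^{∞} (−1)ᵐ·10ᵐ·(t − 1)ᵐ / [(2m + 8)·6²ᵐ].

(-13/5, 23/5]

The ratio of consecutive coefficients is [(2m + 8)/(2(m+1) + 8)] · 10/36 → 5/18.
Thus R = 1/(5/18) = 18/5.
Endpoint t = 23/5: the terms alternate in sign and decrease monotonically to 0 in absolute value (size ~ c/m), so the alternating series test gives convergence.
Endpoint t = -13/5: the terms are asymptotic to a nonzero constant times 1/m, so the series diverges by limit comparison with Σ 1/m.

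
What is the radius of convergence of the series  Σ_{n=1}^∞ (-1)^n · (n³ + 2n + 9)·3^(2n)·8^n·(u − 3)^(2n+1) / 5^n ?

The ratio of consecutive coefficients is [((n+1)³ + 2(n+1) + 9)/(n³ + 2n + 9)] · 9·8/5 → 72/5.
Successive powers of (u − 3) differ by 2, so the series converges when |u − 3|² · 72/5 < 1, i.e. |u − 3| < √(5/72). So R = √10/12.

R = √10/12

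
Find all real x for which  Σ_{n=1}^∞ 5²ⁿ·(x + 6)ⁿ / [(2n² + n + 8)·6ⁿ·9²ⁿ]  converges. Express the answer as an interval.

[-636/25, 336/25]

Apply the ratio test: |a_{n+1}| / |a_n| = [(2n² + n + 8)/(2(n+1)² + (n+1) + 8)] · 25/(6·81), which tends to 25/486 as n → ∞.
Hence the series converges for |x + 6| < 1/(25/486) = 486/25, so the radius of convergence is 486/25.
When x = 336/25, absolute convergence follows by limit comparison with Σ 1/n².
Check x = -636/25: absolute convergence follows by limit comparison with Σ 1/n².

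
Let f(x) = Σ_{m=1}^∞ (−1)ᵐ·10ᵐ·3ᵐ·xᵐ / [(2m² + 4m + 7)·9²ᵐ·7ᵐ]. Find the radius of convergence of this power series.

R = 189/10

Apply the ratio test: |a_{m+1}| / |a_m| = [(2m² + 4m + 7)/(2(m+1)² + 4(m+1) + 7)] · 10·3/(81·7), which tends to 10/189 as m → ∞.
The series converges when 10/189 · |x| < 1, giving R = 189/10.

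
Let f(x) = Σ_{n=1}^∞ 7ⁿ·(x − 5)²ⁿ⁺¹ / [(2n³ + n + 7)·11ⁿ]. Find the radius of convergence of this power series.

By the ratio test, |a_{n+1}/a_n| = [(2n³ + n + 7)/(2(n+1)³ + (n+1) + 7)] · 7/11 → 7/11.
Since the exponent of (x − 5) increases by 2 each term, convergence requires |x − 5|² < 11/7, hence R = √77/7.

R = √77/7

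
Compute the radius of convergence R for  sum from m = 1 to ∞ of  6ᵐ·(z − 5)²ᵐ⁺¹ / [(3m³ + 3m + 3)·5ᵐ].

Ratio test: |a_{m+1}/a_m| = [(3m³ + 3m + 3)/(3(m+1)³ + 3(m+1) + 3)] · 6/5 → 6/5 as m → ∞.
Writing y = (z − 5)², the series in y has radius 5/6, so |z − 5| < √(5/6) and R = √30/6.

R = √30/6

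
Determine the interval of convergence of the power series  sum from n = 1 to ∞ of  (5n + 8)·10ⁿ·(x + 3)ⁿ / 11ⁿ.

Apply the ratio test: |a_{n+1}| / |a_n| = [(5(n+1) + 8)/(5n + 8)] · 10/11, which tends to 10/11 as n → ∞.
Convergence for |x + 3| · 10/11 < 1, i.e. |x + 3| < 11/10. So R = 11/10.
Endpoint x = -19/10: the n-th term does not approach 0; divergence by the term test.
Endpoint x = -41/10: the n-th term does not approach 0; divergence by the term test.

(-41/10, -19/10)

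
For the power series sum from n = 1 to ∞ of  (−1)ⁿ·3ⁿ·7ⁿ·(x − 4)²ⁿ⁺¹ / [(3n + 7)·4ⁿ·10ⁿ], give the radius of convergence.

The ratio of consecutive coefficients is [(3n + 7)/(3(n+1) + 7)] · 3·7/(4·10) → 21/40.
Since the exponent of (x − 4) increases by 2 each term, convergence requires |x − 4|² < 40/21, hence R = 2√210/21.

R = 2√210/21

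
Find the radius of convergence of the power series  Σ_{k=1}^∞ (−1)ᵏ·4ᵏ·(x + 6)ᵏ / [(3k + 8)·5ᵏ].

R = 5/4

Ratio test: |a_{k+1}/a_k| = [(3k + 8)/(3(k+1) + 8)] · 4/5 → 4/5 as k → ∞.
The series converges when 4/5 · |x + 6| < 1, giving R = 5/4.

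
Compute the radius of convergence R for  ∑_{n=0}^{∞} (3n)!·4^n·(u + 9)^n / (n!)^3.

R = 1/108

Apply the ratio test: |a_{n+1}| / |a_n| = (3n+1)·(3n+2)·(3n+3)/(n+1)³ · 4, which tends to 108 as n → ∞.
Hence the series converges for |u + 9| < 1/(108) = 1/108, so the radius of convergence is 1/108.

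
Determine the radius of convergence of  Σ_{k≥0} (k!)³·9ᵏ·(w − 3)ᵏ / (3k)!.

The ratio of consecutive coefficients is (k+1)³/[(3k+1)·(3k+2)·(3k+3)] · 9 → 1/3.
Convergence for |w − 3| · 1/3 < 1, i.e. |w − 3| < 3. So R = 3.

R = 3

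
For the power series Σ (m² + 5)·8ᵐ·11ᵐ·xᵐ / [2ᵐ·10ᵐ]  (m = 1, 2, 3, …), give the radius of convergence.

R = 5/22

The ratio of consecutive coefficients is [((m+1)² + 5)/(m² + 5)] · 8·11/(2·10) → 22/5.
The series converges when 22/5 · |x| < 1, giving R = 5/22.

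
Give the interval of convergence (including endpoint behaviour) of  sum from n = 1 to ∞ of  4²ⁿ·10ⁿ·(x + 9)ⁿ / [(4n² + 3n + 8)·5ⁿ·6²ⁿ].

Apply the ratio test: |a_{n+1}| / |a_n| = [(4n² + 3n + 8)/(4(n+1)² + 3(n+1) + 8)] · 16·10/(5·36), which tends to 8/9 as n → ∞.
Hence the series converges for |x + 9| < 1/(8/9) = 9/8, so the radius of convergence is 9/8.
At x = -63/8: the terms are on the order of 1/n², so the series converges absolutely by comparison with the p-series (p = 2 > 1).
Endpoint x = -81/8: the terms are on the order of 1/n², so the series converges absolutely by comparison with the p-series (p = 2 > 1).

[-81/8, -63/8]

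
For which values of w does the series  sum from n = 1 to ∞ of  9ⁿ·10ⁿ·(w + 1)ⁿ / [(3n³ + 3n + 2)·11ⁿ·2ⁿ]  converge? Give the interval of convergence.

Apply the ratio test: |a_{n+1}| / |a_n| = [(3n³ + 3n + 2)/(3(n+1)³ + 3(n+1) + 2)] · 9·10/(11·2), which tends to 45/11 as n → ∞.
Convergence for |w + 1| · 45/11 < 1, i.e. |w + 1| < 11/45. So R = 11/45.
Endpoint w = -34/45: the series is dominated by a constant times Σ 1/n³, which converges (p = 3 > 1).
At w = -56/45: the terms are on the order of 1/n³, so the series converges absolutely by comparison with the p-series (p = 3 > 1).

[-56/45, -34/45]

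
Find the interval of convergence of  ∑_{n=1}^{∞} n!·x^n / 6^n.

The ratio of consecutive coefficients is (n+1) · 1/6 → ∞.
The ratio grows without bound, so the series diverges whenever x ≠ 0; it converges only at x = 0. R = 0.

{0}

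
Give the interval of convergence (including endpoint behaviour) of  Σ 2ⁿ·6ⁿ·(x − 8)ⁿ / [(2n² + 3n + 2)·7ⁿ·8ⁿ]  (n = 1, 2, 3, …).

[10/3, 38/3]

Apply the ratio test: |a_{n+1}| / |a_n| = [(2n² + 3n + 2)/(2(n+1)² + 3(n+1) + 2)] · 2·6/(7·8), which tends to 3/14 as n → ∞.
Thus R = 1/(3/14) = 14/3.
At x = 38/3: absolute convergence follows by limit comparison with Σ 1/n².
At x = 10/3: absolute convergence follows by limit comparison with Σ 1/n².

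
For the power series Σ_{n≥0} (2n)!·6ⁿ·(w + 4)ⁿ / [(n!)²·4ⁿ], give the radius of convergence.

R = 1/6

By the ratio test, |a_{n+1}/a_n| = (2n+1)·(2n+2)/(n+1)² · 6/4 → 6.
Hence the series converges for |w + 4| < 1/(6) = 1/6, so the radius of convergence is 1/6.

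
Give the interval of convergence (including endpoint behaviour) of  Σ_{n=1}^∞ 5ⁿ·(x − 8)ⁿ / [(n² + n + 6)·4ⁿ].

Ratio test: |a_{n+1}/a_n| = [(n² + n + 6)/((n+1)² + (n+1) + 6)] · 5/4 → 5/4 as n → ∞.
Hence the series converges for |x − 8| < 1/(5/4) = 4/5, so the radius of convergence is 4/5.
At x = 44/5: absolute convergence follows by limit comparison with Σ 1/n².
At x = 36/5: the terms are on the order of 1/n², so the series converges absolutely by comparison with the p-series (p = 2 > 1).

[36/5, 44/5]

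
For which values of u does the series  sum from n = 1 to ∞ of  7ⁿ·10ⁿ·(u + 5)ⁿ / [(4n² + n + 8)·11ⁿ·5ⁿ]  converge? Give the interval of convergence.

[-81/14, -59/14]

By the ratio test, |a_{n+1}/a_n| = [(4n² + n + 8)/(4(n+1)² + (n+1) + 8)] · 7·10/(11·5) → 14/11.
Convergence for |u + 5| · 14/11 < 1, i.e. |u + 5| < 11/14. So R = 11/14.
At u = -59/14: absolute convergence follows by limit comparison with Σ 1/n².
At u = -81/14: absolute convergence follows by limit comparison with Σ 1/n².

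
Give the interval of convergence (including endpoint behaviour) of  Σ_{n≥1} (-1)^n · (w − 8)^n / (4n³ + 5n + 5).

The ratio of consecutive coefficients is (4n³ + 5n + 5)/(4(n+1)³ + 5(n+1) + 5) → 1.
Hence R = 1.
Endpoint w = 9: absolute convergence follows by limit comparison with Σ 1/n³.
Check w = 7: absolute convergence follows by limit comparison with Σ 1/n³.

[7, 9]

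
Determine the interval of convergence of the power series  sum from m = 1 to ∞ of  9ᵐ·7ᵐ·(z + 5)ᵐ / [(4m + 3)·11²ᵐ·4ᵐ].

[-799/63, 169/63)

The ratio of consecutive coefficients is [(4m + 3)/(4(m+1) + 3)] · 9·7/(121·4) → 63/484.
The series converges when 63/484 · |z + 5| < 1, giving R = 484/63.
Check z = 169/63: comparison with the harmonic series Σ 1/m shows the series diverges.
At z = -799/63: the terms alternate in sign and decrease monotonically to 0 in absolute value (size ~ c/m), so the alternating series test gives convergence.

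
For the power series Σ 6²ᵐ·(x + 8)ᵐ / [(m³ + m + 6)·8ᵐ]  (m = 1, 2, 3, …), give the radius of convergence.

R = 2/9

The ratio of consecutive coefficients is [(m³ + m + 6)/((m+1)³ + (m+1) + 6)] · 36/8 → 9/2.
Convergence for |x + 8| · 9/2 < 1, i.e. |x + 8| < 2/9. So R = 2/9.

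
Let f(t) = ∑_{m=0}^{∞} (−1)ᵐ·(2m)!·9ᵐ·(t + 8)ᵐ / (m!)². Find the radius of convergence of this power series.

R = 1/36

By the ratio test, |a_{m+1}/a_m| = (2m+1)·(2m+2)/(m+1)² · 9 → 36.
Thus R = 1/(36) = 1/36.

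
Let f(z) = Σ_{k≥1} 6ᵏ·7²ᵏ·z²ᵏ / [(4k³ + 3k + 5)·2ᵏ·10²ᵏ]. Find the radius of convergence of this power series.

R = 10√3/21

Ratio test: |a_{k+1}/a_k| = [(4k³ + 3k + 5)/(4(k+1)³ + 3(k+1) + 5)] · 6·49/(2·100) → 147/100 as k → ∞.
Successive powers of z differ by 2, so the series converges when |z|² · 147/100 < 1, i.e. |z| < √(100/147). So R = 10√3/21.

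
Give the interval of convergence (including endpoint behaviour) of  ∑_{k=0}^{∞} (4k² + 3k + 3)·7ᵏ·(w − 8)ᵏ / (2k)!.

The ratio of consecutive coefficients is (4(k+1)² + 3(k+1) + 3)/(4k² + 3k + 3) · 7 · 1/[(2k+1)·(2k+2)] → 0.
Since the limit is 0 < 1 for every w, the series converges on all of ℝ and R = ∞.

(−∞, ∞)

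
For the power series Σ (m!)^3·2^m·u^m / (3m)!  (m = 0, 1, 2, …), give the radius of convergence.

R = 27/2

The ratio of consecutive coefficients is (m+1)³/[(3m+1)·(3m+2)·(3m+3)] · 2 → 2/27.
Hence the series converges for |u| < 1/(2/27) = 27/2, so the radius of convergence is 27/2.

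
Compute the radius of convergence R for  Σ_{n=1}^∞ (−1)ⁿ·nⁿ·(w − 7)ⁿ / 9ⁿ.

By the Cauchy root test, |a_n|^(1/n) = n/9 → ∞.
Since the n-th root of |a_n| is unbounded, the series converges only at w = 7; R = 0.

R = 0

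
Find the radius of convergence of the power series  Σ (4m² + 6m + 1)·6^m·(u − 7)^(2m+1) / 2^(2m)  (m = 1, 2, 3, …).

R = √6/3

Ratio test: |a_{m+1}/a_m| = [(4(m+1)² + 6(m+1) + 1)/(4m² + 6m + 1)] · 6/4 → 3/2 as m → ∞.
Successive powers of (u − 7) differ by 2, so the series converges when |u − 7|² · 3/2 < 1, i.e. |u − 7| < √(2/3). So R = √6/3.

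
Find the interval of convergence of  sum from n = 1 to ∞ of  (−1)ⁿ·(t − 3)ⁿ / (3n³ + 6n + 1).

[2, 4]

Apply the ratio test: |a_{n+1}| / |a_n| = (3n³ + 6n + 1)/(3(n+1)³ + 6(n+1) + 1), which tends to 1 as n → ∞.
Convergence for |t − 3| < 1, so R = 1.
At t = 4: absolute convergence follows by limit comparison with Σ 1/n³.
At t = 2: the terms are on the order of 1/n³, so the series converges absolutely by comparison with the p-series (p = 3 > 1).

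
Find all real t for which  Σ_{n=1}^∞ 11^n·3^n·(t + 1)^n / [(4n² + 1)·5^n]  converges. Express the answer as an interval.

[-38/33, -28/33]

The ratio of consecutive coefficients is [(4n² + 1)/(4(n+1)² + 1)] · 11·3/5 → 33/5.
Thus R = 1/(33/5) = 5/33.
Endpoint t = -28/33: the series is dominated by a constant times Σ 1/n², which converges (p = 2 > 1).
Check t = -38/33: absolute convergence follows by limit comparison with Σ 1/n².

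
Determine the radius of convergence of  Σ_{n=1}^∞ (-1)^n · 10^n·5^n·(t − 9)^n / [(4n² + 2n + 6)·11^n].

Apply the ratio test: |a_{n+1}| / |a_n| = [(4n² + 2n + 6)/(4(n+1)² + 2(n+1) + 6)] · 10·5/11, which tends to 50/11 as n → ∞.
Thus R = 1/(50/11) = 11/50.

R = 11/50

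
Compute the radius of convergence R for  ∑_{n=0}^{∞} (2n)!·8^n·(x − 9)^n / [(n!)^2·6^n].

R = 3/16

Apply the ratio test: |a_{n+1}| / |a_n| = (2n+1)·(2n+2)/(n+1)² · 8/6, which tends to 16/3 as n → ∞.
Convergence for |x − 9| · 16/3 < 1, i.e. |x − 9| < 3/16. So R = 3/16.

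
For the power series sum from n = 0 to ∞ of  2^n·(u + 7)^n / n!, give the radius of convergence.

R = ∞

Apply the ratio test: |a_{n+1}| / |a_n| = 2 · 1/(n+1), which tends to 0 as n → ∞.
Since the limit is 0 < 1 for every u, the series converges on all of ℝ and R = ∞.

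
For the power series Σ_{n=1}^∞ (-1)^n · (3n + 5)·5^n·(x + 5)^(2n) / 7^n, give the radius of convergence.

R = √35/5

The ratio of consecutive coefficients is [(3(n+1) + 5)/(3n + 5)] · 5/7 → 5/7.
Writing y = (x + 5)², the series in y has radius 7/5, so |x + 5| < √(7/5) and R = √35/5.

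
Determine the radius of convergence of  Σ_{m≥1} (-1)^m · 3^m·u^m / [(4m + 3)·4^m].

R = 4/3

The ratio of consecutive coefficients is [(4m + 3)/(4(m+1) + 3)] · 3/4 → 3/4.
The series converges when 3/4 · |u| < 1, giving R = 4/3.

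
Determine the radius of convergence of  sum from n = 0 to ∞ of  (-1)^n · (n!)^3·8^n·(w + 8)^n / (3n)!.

R = 27/8

The ratio of consecutive coefficients is (n+1)³/[(3n+1)·(3n+2)·(3n+3)] · 8 → 8/27.
The series converges when 8/27 · |w + 8| < 1, giving R = 27/8.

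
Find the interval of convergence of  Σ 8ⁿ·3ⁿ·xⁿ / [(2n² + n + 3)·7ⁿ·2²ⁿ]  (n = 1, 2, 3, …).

The ratio of consecutive coefficients is [(2n² + n + 3)/(2(n+1)² + (n+1) + 3)] · 8·3/(7·4) → 6/7.
Hence the series converges for |x| < 1/(6/7) = 7/6, so the radius of convergence is 7/6.
When x = 7/6, absolute convergence follows by limit comparison with Σ 1/n².
When x = -7/6, the series is dominated by a constant times Σ 1/n², which converges (p = 2 > 1).

[-7/6, 7/6]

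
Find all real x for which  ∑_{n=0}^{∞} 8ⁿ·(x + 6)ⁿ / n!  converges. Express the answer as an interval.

Apply the ratio test: |a_{n+1}| / |a_n| = 8 · 1/(n+1), which tends to 0 as n → ∞.
The ratio tends to 0 regardless of x, hence R = ∞.

(−∞, ∞)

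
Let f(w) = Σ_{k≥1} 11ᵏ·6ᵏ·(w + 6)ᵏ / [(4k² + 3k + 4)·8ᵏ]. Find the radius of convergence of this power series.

R = 4/33

By the ratio test, |a_{k+1}/a_k| = [(4k² + 3k + 4)/(4(k+1)² + 3(k+1) + 4)] · 11·6/8 → 33/4.
The series converges when 33/4 · |w + 6| < 1, giving R = 4/33.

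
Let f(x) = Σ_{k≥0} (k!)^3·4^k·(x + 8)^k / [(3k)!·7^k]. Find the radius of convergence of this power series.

Apply the ratio test: |a_{k+1}| / |a_k| = (k+1)³/[(3k+1)·(3k+2)·(3k+3)] · 4/7, which tends to 4/189 as k → ∞.
Thus R = 1/(4/189) = 189/4.

R = 189/4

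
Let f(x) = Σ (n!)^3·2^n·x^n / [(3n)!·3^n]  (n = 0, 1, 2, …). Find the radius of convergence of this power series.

The ratio of consecutive coefficients is (n+1)³/[(3n+1)·(3n+2)·(3n+3)] · 2/3 → 2/81.
Convergence for |x| · 2/81 < 1, i.e. |x| < 81/2. So R = 81/2.

R = 81/2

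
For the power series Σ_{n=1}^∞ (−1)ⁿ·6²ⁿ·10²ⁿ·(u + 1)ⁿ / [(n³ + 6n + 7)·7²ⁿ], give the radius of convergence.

By the ratio test, |a_{n+1}/a_n| = [(n³ + 6n + 7)/((n+1)³ + 6(n+1) + 7)] · 36·100/49 → 3600/49.
Hence the series converges for |u + 1| < 1/(3600/49) = 49/3600, so the radius of convergence is 49/3600.

R = 49/3600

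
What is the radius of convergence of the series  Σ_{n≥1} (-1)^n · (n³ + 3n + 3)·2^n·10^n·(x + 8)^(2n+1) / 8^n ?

R = √10/5

Ratio test: |a_{n+1}/a_n| = [((n+1)³ + 3(n+1) + 3)/(n³ + 3n + 3)] · 2·10/8 → 5/2 as n → ∞.
Successive powers of (x + 8) differ by 2, so the series converges when |x + 8|² · 5/2 < 1, i.e. |x + 8| < √(2/5). So R = √10/5.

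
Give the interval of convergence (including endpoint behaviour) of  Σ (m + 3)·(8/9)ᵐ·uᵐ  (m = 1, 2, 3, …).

Ratio test: |a_{m+1}/a_m| = [((m+1) + 3)/(m + 3)] · 8/9 → 8/9 as m → ∞.
The series converges when 8/9 · |u| < 1, giving R = 9/8.
Endpoint u = 9/8: the terms have absolute value of order m, which does not tend to 0, so the series diverges by the divergence test.
Endpoint u = -9/8: the terms do not tend to 0, so the series diverges.

(-9/8, 9/8)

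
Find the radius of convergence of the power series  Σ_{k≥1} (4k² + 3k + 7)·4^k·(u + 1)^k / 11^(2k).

R = 121/4

Ratio test: |a_{k+1}/a_k| = [(4(k+1)² + 3(k+1) + 7)/(4k² + 3k + 7)] · 4/121 → 4/121 as k → ∞.
Thus R = 1/(4/121) = 121/4.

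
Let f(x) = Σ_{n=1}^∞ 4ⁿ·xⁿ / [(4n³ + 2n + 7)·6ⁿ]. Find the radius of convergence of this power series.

The ratio of consecutive coefficients is [(4n³ + 2n + 7)/(4(n+1)³ + 2(n+1) + 7)] · 4/6 → 2/3.
Convergence for |x| · 2/3 < 1, i.e. |x| < 3/2. So R = 3/2.

R = 3/2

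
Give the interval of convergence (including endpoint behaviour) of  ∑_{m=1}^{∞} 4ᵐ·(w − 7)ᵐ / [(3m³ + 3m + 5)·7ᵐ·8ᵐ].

[-7, 21]

By the ratio test, |a_{m+1}/a_m| = [(3m³ + 3m + 5)/(3(m+1)³ + 3(m+1) + 5)] · 4/(7·8) → 1/14.
Thus R = 1/(1/14) = 14.
When w = 21, the series is dominated by a constant times Σ 1/m³, which converges (p = 3 > 1).
At w = -7: the terms are on the order of 1/m³, so the series converges absolutely by comparison with the p-series (p = 3 > 1).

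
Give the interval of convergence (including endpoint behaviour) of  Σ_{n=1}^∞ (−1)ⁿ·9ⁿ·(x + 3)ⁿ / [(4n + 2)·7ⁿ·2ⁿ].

(-41/9, -13/9]

By the ratio test, |a_{n+1}/a_n| = [(4n + 2)/(4(n+1) + 2)] · 9/(7·2) → 9/14.
The series converges when 9/14 · |x + 3| < 1, giving R = 14/9.
When x = -13/9, convergence follows from the alternating series test (terms decrease monotonically to 0).
When x = -41/9, the terms are asymptotic to a nonzero constant times 1/n, so the series diverges by limit comparison with Σ 1/n.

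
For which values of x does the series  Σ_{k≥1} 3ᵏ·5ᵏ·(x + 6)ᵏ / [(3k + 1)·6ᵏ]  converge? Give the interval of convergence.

Apply the ratio test: |a_{k+1}| / |a_k| = [(3k + 1)/(3(k+1) + 1)] · 3·5/6, which tends to 5/2 as k → ∞.
Hence the series converges for |x + 6| < 1/(5/2) = 2/5, so the radius of convergence is 2/5.
When x = -28/5, the terms behave like c/k; limit comparison with the harmonic series gives divergence.
At x = -32/5: convergence follows from the alternating series test (terms decrease monotonically to 0).

[-32/5, -28/5)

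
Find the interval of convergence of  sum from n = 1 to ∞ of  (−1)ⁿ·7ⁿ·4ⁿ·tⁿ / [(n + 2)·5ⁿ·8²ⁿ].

By the ratio test, |a_{n+1}/a_n| = [(n + 2)/((n+1) + 2)] · 7·4/(5·64) → 7/80.
Thus R = 1/(7/80) = 80/7.
At t = 80/7: an alternating series whose terms decrease to 0 in absolute value, so it converges by the Leibniz criterion.
When t = -80/7, the terms are asymptotic to a nonzero constant times 1/n, so the series diverges by limit comparison with Σ 1/n.

(-80/7, 80/7]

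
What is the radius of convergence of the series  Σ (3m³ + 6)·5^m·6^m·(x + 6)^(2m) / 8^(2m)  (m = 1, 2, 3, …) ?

R = 4√30/15

The ratio of consecutive coefficients is [(3(m+1)³ + 6)/(3m³ + 6)] · 5·6/64 → 15/32.
Since the exponent of (x + 6) increases by 2 each term, convergence requires |x + 6|² < 32/15, hence R = 4√30/15.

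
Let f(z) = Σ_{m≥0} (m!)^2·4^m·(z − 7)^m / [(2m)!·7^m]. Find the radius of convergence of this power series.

By the ratio test, |a_{m+1}/a_m| = (m+1)²/[(2m+1)·(2m+2)] · 4/7 → 1/7.
Thus R = 1/(1/7) = 7.

R = 7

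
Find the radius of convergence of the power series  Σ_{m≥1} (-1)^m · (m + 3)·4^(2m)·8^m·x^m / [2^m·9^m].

R = 9/64

Apply the ratio test: |a_{m+1}| / |a_m| = [((m+1) + 3)/(m + 3)] · 16·8/(2·9), which tends to 64/9 as m → ∞.
Convergence for |x| · 64/9 < 1, i.e. |x| < 9/64. So R = 9/64.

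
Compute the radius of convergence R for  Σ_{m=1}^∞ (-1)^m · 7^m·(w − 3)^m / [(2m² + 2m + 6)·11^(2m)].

By the ratio test, |a_{m+1}/a_m| = [(2m² + 2m + 6)/(2(m+1)² + 2(m+1) + 6)] · 7/121 → 7/121.
Hence the series converges for |w − 3| < 1/(7/121) = 121/7, so the radius of convergence is 121/7.

R = 121/7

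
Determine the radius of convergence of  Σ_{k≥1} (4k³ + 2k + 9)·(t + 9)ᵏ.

The ratio of consecutive coefficients is (4(k+1)³ + 2(k+1) + 9)/(4k³ + 2k + 9) → 1.
Convergence for |t + 9| < 1, so R = 1.

R = 1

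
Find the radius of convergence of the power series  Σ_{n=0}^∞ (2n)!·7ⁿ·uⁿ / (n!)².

R = 1/28

Apply the ratio test: |a_{n+1}| / |a_n| = (2n+1)·(2n+2)/(n+1)² · 7, which tends to 28 as n → ∞.
Convergence for |u| · 28 < 1, i.e. |u| < 1/28. So R = 1/28.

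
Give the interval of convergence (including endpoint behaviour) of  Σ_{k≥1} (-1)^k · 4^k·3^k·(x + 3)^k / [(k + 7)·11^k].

(-47/12, -25/12]

Apply the ratio test: |a_{k+1}| / |a_k| = [(k + 7)/((k+1) + 7)] · 4·3/11, which tends to 12/11 as k → ∞.
Convergence for |x + 3| · 12/11 < 1, i.e. |x + 3| < 11/12. So R = 11/12.
Endpoint x = -25/12: the terms alternate in sign and decrease monotonically to 0 in absolute value (size ~ c/k), so the alternating series test gives convergence.
Check x = -47/12: the terms are asymptotic to a nonzero constant times 1/k, so the series diverges by limit comparison with Σ 1/k.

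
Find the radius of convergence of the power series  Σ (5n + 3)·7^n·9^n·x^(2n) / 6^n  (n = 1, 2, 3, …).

Ratio test: |a_{n+1}/a_n| = [(5(n+1) + 3)/(5n + 3)] · 7·9/6 → 21/2 as n → ∞.
Successive powers of x differ by 2, so the series converges when |x|² · 21/2 < 1, i.e. |x| < √(2/21). So R = √42/21.

R = √42/21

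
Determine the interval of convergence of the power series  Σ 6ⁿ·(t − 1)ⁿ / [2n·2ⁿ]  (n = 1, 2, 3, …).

[2/3, 4/3)

Ratio test: |a_{n+1}/a_n| = [2n/2(n+1)] · 6/2 → 3 as n → ∞.
Hence the series converges for |t − 1| < 1/(3) = 1/3, so the radius of convergence is 1/3.
Check t = 4/3: comparison with the harmonic series Σ 1/n shows the series diverges.
Endpoint t = 2/3: the terms alternate in sign and decrease monotonically to 0 in absolute value (size ~ c/n), so the alternating series test gives convergence.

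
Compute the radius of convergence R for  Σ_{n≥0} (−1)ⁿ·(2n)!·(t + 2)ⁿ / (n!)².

By the ratio test, |a_{n+1}/a_n| = (2n+1)·(2n+2)/(n+1)² → 4.
The series converges when 4 · |t + 2| < 1, giving R = 1/4.

R = 1/4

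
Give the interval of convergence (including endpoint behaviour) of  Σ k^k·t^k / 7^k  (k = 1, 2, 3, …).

{0}

Root test: |a_k|^(1/k) = k/7 → ∞.
Since the k-th root of |a_k| is unbounded, the series converges only at t = 0; R = 0.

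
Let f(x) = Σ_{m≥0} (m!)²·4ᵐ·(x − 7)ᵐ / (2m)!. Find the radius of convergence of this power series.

Apply the ratio test: |a_{m+1}| / |a_m| = (m+1)²/[(2m+1)·(2m+2)] · 4, which tends to 1 as m → ∞.
Convergence for |x − 7| < 1, so R = 1.

R = 1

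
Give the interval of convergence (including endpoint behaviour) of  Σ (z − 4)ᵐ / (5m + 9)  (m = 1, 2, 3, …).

[3, 5)

Apply the ratio test: |a_{m+1}| / |a_m| = (5m + 9)/(5(m+1) + 9), which tends to 1 as m → ∞.
Hence R = 1.
Check z = 5: the terms are asymptotic to a nonzero constant times 1/m, so the series diverges by limit comparison with Σ 1/m.
At z = 3: the terms alternate in sign and decrease monotonically to 0 in absolute value (size ~ c/m), so the alternating series test gives convergence.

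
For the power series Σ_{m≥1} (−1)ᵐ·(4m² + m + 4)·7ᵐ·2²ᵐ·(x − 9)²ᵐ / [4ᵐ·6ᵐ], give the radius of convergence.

Ratio test: |a_{m+1}/a_m| = [(4(m+1)² + (m+1) + 4)/(4m² + m + 4)] · 7·4/(4·6) → 7/6 as m → ∞.
Since the exponent of (x − 9) increases by 2 each term, convergence requires |x − 9|² < 6/7, hence R = √42/7.

R = √42/7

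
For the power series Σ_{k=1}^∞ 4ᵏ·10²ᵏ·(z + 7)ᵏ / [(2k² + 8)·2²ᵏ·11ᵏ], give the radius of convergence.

Ratio test: |a_{k+1}/a_k| = [(2k² + 8)/(2(k+1)² + 8)] · 4·100/(4·11) → 100/11 as k → ∞.
The series converges when 100/11 · |z + 7| < 1, giving R = 11/100.

R = 11/100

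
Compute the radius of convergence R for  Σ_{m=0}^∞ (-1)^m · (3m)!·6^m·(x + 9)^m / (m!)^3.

R = 1/162

The ratio of consecutive coefficients is (3m+1)·(3m+2)·(3m+3)/(m+1)³ · 6 → 162.
Hence the series converges for |x + 9| < 1/(162) = 1/162, so the radius of convergence is 1/162.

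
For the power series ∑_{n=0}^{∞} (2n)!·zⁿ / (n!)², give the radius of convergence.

R = 1/4

By the ratio test, |a_{n+1}/a_n| = (2n+1)·(2n+2)/(n+1)² → 4.
The series converges when 4 · |z| < 1, giving R = 1/4.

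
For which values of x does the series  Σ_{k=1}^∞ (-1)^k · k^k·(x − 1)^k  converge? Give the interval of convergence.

{1}

Root test: |a_k|^(1/k) = k → ∞.
The root grows without bound, so R = 0 (convergence only at x = 1).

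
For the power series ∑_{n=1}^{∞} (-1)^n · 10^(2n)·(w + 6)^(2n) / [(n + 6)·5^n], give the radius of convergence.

R = √5/10

Ratio test: |a_{n+1}/a_n| = [(n + 6)/((n+1) + 6)] · 100/5 → 20 as n → ∞.
Successive powers of (w + 6) differ by 2, so the series converges when |w + 6|² · 20 < 1, i.e. |w + 6| < √(1/20). So R = √5/10.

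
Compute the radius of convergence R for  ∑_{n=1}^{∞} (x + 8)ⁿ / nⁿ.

R = ∞

Applying the root test, |a_n|^(1/n) = 1/n → 0.
The limit is 0 for every x, so R = ∞.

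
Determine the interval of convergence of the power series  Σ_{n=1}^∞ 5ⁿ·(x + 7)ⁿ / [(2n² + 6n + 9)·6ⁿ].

[-41/5, -29/5]

Apply the ratio test: |a_{n+1}| / |a_n| = [(2n² + 6n + 9)/(2(n+1)² + 6(n+1) + 9)] · 5/6, which tends to 5/6 as n → ∞.
Hence the series converges for |x + 7| < 1/(5/6) = 6/5, so the radius of convergence is 6/5.
Endpoint x = -29/5: the terms are on the order of 1/n², so the series converges absolutely by comparison with the p-series (p = 2 > 1).
Endpoint x = -41/5: absolute convergence follows by limit comparison with Σ 1/n².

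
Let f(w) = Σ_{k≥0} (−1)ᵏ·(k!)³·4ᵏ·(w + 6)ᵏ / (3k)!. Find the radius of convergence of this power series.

By the ratio test, |a_{k+1}/a_k| = (k+1)³/[(3k+1)·(3k+2)·(3k+3)] · 4 → 4/27.
Hence the series converges for |w + 6| < 1/(4/27) = 27/4, so the radius of convergence is 27/4.

R = 27/4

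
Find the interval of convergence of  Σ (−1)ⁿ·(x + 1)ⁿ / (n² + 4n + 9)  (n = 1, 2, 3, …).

Ratio test: |a_{n+1}/a_n| = (n² + 4n + 9)/((n+1)² + 4(n+1) + 9) → 1 as n → ∞.
Convergence for |x + 1| < 1, so R = 1.
When x = 0, the series is dominated by a constant times Σ 1/n², which converges (p = 2 > 1).
When x = -2, the series is dominated by a constant times Σ 1/n², which converges (p = 2 > 1).

[-2, 0]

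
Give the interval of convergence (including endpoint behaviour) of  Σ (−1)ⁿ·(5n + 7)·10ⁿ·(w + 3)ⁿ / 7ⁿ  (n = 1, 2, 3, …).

By the ratio test, |a_{n+1}/a_n| = [(5(n+1) + 7)/(5n + 7)] · 10/7 → 10/7.
The series converges when 10/7 · |w + 3| < 1, giving R = 7/10.
Check w = -23/10: the terms have absolute value of order n, which does not tend to 0, so the series diverges by the divergence test.
When w = -37/10, the n-th term does not approach 0; divergence by the term test.

(-37/10, -23/10)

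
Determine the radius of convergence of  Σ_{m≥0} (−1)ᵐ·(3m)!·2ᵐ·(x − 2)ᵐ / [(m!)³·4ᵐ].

R = 2/27

Ratio test: |a_{m+1}/a_m| = (3m+1)·(3m+2)·(3m+3)/(m+1)³ · 2/4 → 27/2 as m → ∞.
Convergence for |x − 2| · 27/2 < 1, i.e. |x − 2| < 2/27. So R = 2/27.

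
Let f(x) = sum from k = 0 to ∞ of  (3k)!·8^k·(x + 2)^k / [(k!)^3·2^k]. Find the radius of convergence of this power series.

R = 1/108

Apply the ratio test: |a_{k+1}| / |a_k| = (3k+1)·(3k+2)·(3k+3)/(k+1)³ · 8/2, which tends to 108 as k → ∞.
Thus R = 1/(108) = 1/108.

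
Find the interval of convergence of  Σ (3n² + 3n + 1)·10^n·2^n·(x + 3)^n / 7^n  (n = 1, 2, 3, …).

By the ratio test, |a_{n+1}/a_n| = [(3(n+1)² + 3(n+1) + 1)/(3n² + 3n + 1)] · 10·2/7 → 20/7.
Thus R = 1/(20/7) = 7/20.
When x = -53/20, the n-th term does not approach 0; divergence by the term test.
Check x = -67/20: the terms have absolute value of order n², which does not tend to 0, so the series diverges by the divergence test.

(-67/20, -53/20)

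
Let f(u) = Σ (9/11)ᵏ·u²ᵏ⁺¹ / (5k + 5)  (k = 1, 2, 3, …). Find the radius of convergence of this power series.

R = √11/3

By the ratio test, |a_{k+1}/a_k| = [(5k + 5)/(5(k+1) + 5)] · 9/11 → 9/11.
Since the exponent of u increases by 2 each term, convergence requires |u|² < 11/9, hence R = √11/3.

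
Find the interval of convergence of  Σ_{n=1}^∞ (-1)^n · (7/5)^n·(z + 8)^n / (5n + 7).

(-61/7, -51/7]

By the ratio test, |a_{n+1}/a_n| = [(5n + 7)/(5(n+1) + 7)] · 7/5 → 7/5.
Convergence for |z + 8| · 7/5 < 1, i.e. |z + 8| < 5/7. So R = 5/7.
Endpoint z = -51/7: an alternating series whose terms decrease to 0 in absolute value, so it converges by the Leibniz criterion.
Endpoint z = -61/7: the terms behave like c/n; limit comparison with the harmonic series gives divergence.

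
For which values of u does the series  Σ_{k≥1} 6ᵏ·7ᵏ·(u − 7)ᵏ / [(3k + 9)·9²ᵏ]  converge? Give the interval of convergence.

[71/14, 125/14)

The ratio of consecutive coefficients is [(3k + 9)/(3(k+1) + 9)] · 6·7/81 → 14/27.
Thus R = 1/(14/27) = 27/14.
Endpoint u = 125/14: the terms are asymptotic to a nonzero constant times 1/k, so the series diverges by limit comparison with Σ 1/k.
Check u = 71/14: convergence follows from the alternating series test (terms decrease monotonically to 0).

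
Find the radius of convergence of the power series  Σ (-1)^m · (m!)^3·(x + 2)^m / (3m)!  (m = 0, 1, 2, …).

R = 27

Ratio test: |a_{m+1}/a_m| = (m+1)³/[(3m+1)·(3m+2)·(3m+3)] → 1/27 as m → ∞.
The series converges when 1/27 · |x + 2| < 1, giving R = 27.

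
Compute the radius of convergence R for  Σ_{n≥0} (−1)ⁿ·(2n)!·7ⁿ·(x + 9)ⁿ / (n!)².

By the ratio test, |a_{n+1}/a_n| = (2n+1)·(2n+2)/(n+1)² · 7 → 28.
Convergence for |x + 9| · 28 < 1, i.e. |x + 9| < 1/28. So R = 1/28.

R = 1/28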